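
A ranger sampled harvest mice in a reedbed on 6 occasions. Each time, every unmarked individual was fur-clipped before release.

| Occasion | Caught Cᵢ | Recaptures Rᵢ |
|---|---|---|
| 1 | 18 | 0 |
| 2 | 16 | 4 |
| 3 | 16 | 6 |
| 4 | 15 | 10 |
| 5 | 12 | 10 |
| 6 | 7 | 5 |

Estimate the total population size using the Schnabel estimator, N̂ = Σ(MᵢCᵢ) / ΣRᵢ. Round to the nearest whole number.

Marked at large before each occasion: Mᵢ = Σⱼ<ᵢ (Cⱼ − Rⱼ) → M1=0, M2=18, M3=30, M4=40, M5=45, M6=47
Σ MᵢCᵢ = 0·18 + 18·16 + 30·16 + 40·15 + 45·12 + 47·7 = 0 + 288 + 480 + 600 + 540 + 329 = 2237
Σ Rᵢ = 0 + 4 + 6 + 10 + 10 + 5 = 35
N̂ = 2237 / 35 ≈ 63.9 → 64

N ≈ 64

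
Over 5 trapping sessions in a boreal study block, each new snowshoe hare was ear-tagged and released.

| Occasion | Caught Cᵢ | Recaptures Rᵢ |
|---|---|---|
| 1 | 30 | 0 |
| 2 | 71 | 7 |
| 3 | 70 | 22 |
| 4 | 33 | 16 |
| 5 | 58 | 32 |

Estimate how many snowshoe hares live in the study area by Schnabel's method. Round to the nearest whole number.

N ≈ 294

Marked at large before each occasion: Mᵢ = Σⱼ<ᵢ (Cⱼ − Rⱼ) → M1=0, M2=30, M3=94, M4=142, M5=159
Σ MᵢCᵢ = 0·30 + 30·71 + 94·70 + 142·33 + 159·58 = 0 + 2130 + 6580 + 4686 + 9222 = 22618
Σ Rᵢ = 0 + 7 + 22 + 16 + 32 = 77
N̂ = 22618 / 77 ≈ 293.7 → 294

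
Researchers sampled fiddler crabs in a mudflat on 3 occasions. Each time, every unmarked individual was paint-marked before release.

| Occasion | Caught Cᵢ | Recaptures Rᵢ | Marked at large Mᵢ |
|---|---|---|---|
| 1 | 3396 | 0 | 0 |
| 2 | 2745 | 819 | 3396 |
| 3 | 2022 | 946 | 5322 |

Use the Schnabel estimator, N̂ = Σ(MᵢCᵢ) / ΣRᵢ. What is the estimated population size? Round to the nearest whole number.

N ≈ 11,379

Σ MᵢCᵢ = 0·3396 + 3396·2745 + 5322·2022 = 0 + 9322020 + 10761084 = 20083104
Σ Rᵢ = 0 + 819 + 946 = 1765
N̂ = 20083104 / 1765 ≈ 11378.5 → 11379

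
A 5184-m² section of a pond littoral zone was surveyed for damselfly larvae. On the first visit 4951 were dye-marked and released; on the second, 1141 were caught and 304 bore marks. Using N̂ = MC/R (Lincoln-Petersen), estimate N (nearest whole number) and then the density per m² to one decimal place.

N̂ = 4951·1141/304 = 5649091/304 ≈ 18582.5 → 18583
Density = N̂ / area = 18583 / 5184 ≈ 3.58 → 3.6 per m²

density ≈ 3.6 damselfly larvae per m²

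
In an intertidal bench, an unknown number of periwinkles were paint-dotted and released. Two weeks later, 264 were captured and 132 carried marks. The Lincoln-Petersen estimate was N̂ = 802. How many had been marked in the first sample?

From N = M·C/R: M = N·R / C = 802·132 / 264 = 105864 / 264 = 401.

M = 401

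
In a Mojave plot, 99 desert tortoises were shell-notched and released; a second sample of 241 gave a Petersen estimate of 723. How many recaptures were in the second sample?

From N = M·C/R: R = M·C / N = 99·241 / 723 = 23859 / 723 = 33.

R = 33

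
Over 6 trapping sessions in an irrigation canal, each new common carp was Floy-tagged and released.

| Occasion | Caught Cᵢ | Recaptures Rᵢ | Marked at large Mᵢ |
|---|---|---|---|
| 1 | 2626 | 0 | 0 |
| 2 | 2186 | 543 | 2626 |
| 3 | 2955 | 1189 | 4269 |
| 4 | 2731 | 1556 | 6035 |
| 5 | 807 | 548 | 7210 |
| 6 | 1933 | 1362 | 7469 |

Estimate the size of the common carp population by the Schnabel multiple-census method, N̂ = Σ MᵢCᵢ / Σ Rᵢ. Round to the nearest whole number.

N ≈ 10,599

Σ MᵢCᵢ = 0·2626 + 2626·2186 + 4269·2955 + 6035·2731 + 7210·807 + 7469·1933 = 0 + 5740436 + 12614895 + 16481585 + 5818470 + 14437577 = 55092963
Σ Rᵢ = 0 + 543 + 1189 + 1556 + 548 + 1362 = 5198
N̂ = 55092963 / 5198 ≈ 10598.9 → 10599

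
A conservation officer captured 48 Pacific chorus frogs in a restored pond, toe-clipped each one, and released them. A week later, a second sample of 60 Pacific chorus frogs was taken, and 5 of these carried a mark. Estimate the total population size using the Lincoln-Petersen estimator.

N = 576

Lincoln-Petersen assumes M/N = R/C, so N = M·C / R.
N = (48 × 60) / 5 = 2880 / 5 = 576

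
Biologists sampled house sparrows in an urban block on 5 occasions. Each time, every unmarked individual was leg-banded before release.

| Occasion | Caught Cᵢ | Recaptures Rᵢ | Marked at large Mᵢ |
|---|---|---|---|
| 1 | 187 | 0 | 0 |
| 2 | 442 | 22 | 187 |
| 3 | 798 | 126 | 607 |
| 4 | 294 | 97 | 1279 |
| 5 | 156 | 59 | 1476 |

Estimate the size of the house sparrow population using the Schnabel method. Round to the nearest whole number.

N ≈ 3860

Σ MᵢCᵢ = 0·187 + 187·442 + 607·798 + 1279·294 + 1476·156 = 0 + 82654 + 484386 + 376026 + 230256 = 1173322
Σ Rᵢ = 0 + 22 + 126 + 97 + 59 = 304
N̂ = 1173322 / 304 ≈ 3859.6 → 3860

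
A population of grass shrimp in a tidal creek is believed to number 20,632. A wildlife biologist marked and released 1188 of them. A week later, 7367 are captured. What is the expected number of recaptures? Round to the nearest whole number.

The marked fraction of the population is 1188/20632, so in a sample of 7367 expect C·(M/N) marked.
E[R] = 1188 × 7367 / 20632 = 8751996 / 20632 ≈ 424.2 → 424

expected recaptures ≈ 424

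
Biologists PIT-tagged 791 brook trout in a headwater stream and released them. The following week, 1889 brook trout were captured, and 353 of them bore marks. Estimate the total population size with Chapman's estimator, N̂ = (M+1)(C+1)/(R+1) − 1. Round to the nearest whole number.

N̂ = (791+1)(1889+1)/(353+1) − 1 = 792·1890/354 − 1
= 1496880/354 − 1 ≈ 4228.47 − 1 ≈ 4227.47 → 4227

N ≈ 4227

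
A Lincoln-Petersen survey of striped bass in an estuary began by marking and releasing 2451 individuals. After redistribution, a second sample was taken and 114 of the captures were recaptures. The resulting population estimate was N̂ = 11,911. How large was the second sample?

From N = M·C/R: C = N·R / M = 11911·114 / 2451 = 1357854 / 2451 = 554.

C = 554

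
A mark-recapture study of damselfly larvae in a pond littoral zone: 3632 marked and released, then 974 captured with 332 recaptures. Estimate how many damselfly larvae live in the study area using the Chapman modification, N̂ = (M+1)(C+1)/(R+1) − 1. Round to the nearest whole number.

N ≈ 10,636

N̂ = (3632+1)(974+1)/(332+1) − 1 = 3633·975/333 − 1
= 3542175/333 − 1 ≈ 10637.2 − 1 ≈ 10636.2 → 10636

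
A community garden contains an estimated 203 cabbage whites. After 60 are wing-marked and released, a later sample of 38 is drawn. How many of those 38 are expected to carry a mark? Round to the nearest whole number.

Expected recaptures E[R] = M·C / N.
E[R] = 60 × 38 / 203 = 2280 / 203 ≈ 11.2 → 11

expected recaptures ≈ 11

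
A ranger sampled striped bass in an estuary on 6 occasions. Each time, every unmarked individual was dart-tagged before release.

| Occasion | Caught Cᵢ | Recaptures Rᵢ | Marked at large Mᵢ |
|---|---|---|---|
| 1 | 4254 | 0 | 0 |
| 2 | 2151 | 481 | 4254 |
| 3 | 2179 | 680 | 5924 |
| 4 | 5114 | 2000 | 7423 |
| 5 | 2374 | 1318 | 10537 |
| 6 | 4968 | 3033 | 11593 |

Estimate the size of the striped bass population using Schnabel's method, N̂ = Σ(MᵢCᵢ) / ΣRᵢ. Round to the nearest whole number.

Σ MᵢCᵢ = 0·4254 + 4254·2151 + 5924·2179 + 7423·5114 + 10537·2374 + 11593·4968 = 0 + 9150354 + 12908396 + 37961222 + 25014838 + 57594024 = 142628834
Σ Rᵢ = 0 + 481 + 680 + 2000 + 1318 + 3033 = 7512
N̂ = 142628834 / 7512 ≈ 18986.8 → 18987

N ≈ 18,987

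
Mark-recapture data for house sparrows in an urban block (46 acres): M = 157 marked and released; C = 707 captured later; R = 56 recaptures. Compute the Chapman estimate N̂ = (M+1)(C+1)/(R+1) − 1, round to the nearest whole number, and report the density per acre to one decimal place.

density ≈ 42.7 house sparrows per acre

N̂ = 158·708/57 − 1 = 111864/57 − 1 ≈ 1961.5 → 1962
Density = N̂ / area = 1962 / 46 ≈ 42.65 → 42.7 per acre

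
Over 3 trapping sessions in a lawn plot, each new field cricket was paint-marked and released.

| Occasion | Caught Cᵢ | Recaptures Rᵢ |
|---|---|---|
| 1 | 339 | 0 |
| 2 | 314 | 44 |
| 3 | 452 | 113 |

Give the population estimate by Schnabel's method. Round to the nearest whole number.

Marked at large before each occasion: Mᵢ = Σⱼ<ᵢ (Cⱼ − Rⱼ) → M1=0, M2=339, M3=609
Σ MᵢCᵢ = 0·339 + 339·314 + 609·452 = 0 + 106446 + 275268 = 381714
Σ Rᵢ = 0 + 44 + 113 = 157
N̂ = 381714 / 157 ≈ 2431.3 → 2431

N ≈ 2431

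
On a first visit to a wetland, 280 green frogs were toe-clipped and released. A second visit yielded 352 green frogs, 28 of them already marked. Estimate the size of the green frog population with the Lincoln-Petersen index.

If marked individuals mix randomly, R/C ≈ M/N, giving N ≈ M·C/R.
N = (280 × 352) / 28 = 98560 / 28 = 3520

N = 3520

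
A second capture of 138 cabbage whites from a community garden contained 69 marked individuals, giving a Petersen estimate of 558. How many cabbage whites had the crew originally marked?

M = 279

From N = M·C/R: M = N·R / C = 558·69 / 138 = 38502 / 138 = 279.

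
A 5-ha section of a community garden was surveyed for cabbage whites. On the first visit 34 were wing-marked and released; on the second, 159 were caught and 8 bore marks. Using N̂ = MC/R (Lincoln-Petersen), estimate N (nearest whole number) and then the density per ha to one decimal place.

N̂ = 34·159/8 = 5406/8 ≈ 675.8 → 676
Density = N̂ / area = 676 / 5 ≈ 135.20 → 135.2 per ha

density ≈ 135.2 cabbage whites per ha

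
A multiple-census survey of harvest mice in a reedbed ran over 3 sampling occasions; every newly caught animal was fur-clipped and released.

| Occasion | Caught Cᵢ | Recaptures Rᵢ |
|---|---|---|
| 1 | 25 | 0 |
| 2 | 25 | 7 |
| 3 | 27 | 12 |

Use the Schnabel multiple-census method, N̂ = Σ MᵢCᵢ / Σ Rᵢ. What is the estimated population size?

N = 94

Marked at large before each occasion: Mᵢ = Σⱼ<ᵢ (Cⱼ − Rⱼ) → M1=0, M2=25, M3=43
Σ MᵢCᵢ = 0·25 + 25·25 + 43·27 = 0 + 625 + 1161 = 1786
Σ Rᵢ = 0 + 7 + 12 = 19
N̂ = 1786 / 19 = 94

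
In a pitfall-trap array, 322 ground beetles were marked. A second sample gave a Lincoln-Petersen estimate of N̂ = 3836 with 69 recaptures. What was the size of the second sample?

C = 822

From N = M·C/R: C = N·R / M = 3836·69 / 322 = 264684 / 322 = 822.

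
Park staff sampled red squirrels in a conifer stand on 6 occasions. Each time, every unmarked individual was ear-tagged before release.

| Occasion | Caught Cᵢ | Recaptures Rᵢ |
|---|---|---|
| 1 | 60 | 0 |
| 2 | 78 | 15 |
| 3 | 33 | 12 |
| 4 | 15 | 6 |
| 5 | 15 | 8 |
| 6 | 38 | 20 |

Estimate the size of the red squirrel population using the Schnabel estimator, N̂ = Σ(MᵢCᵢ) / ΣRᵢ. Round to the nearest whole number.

N ≈ 316

Marked at large before each occasion: Mᵢ = Σⱼ<ᵢ (Cⱼ − Rⱼ) → M1=0, M2=60, M3=123, M4=144, M5=153, M6=160
Σ MᵢCᵢ = 0·60 + 60·78 + 123·33 + 144·15 + 153·15 + 160·38 = 0 + 4680 + 4059 + 2160 + 2295 + 6080 = 19274
Σ Rᵢ = 0 + 15 + 12 + 6 + 8 + 20 = 61
N̂ = 19274 / 61 ≈ 316.0 → 316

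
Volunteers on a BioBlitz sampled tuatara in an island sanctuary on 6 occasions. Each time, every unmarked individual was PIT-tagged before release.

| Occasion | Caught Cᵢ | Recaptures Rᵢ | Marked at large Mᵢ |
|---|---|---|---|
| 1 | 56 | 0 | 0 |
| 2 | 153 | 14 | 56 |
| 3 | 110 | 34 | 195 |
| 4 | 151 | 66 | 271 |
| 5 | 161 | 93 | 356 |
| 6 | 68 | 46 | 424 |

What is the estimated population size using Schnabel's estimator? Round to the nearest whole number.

N ≈ 621

Σ MᵢCᵢ = 0·56 + 56·153 + 195·110 + 271·151 + 356·161 + 424·68 = 0 + 8568 + 21450 + 40921 + 57316 + 28832 = 157087
Σ Rᵢ = 0 + 14 + 34 + 66 + 93 + 46 = 253
N̂ = 157087 / 253 ≈ 620.9 → 621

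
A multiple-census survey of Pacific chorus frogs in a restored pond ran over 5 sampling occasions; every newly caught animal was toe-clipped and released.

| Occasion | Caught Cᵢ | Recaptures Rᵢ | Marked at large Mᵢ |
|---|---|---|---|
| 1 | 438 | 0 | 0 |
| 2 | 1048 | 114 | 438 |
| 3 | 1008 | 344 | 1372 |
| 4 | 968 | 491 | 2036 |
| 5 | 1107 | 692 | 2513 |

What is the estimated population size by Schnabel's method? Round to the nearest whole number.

N ≈ 4019

Σ MᵢCᵢ = 0·438 + 438·1048 + 1372·1008 + 2036·968 + 2513·1107 = 0 + 459024 + 1382976 + 1970848 + 2781891 = 6594739
Σ Rᵢ = 0 + 114 + 344 + 491 + 692 = 1641
N̂ = 6594739 / 1641 ≈ 4018.7 → 4019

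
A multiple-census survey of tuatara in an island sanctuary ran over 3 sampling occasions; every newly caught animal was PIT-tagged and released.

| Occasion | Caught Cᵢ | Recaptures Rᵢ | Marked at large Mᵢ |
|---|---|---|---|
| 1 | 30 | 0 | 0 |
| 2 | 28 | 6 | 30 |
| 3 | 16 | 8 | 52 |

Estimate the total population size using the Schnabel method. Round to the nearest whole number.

Σ MᵢCᵢ = 0·30 + 30·28 + 52·16 = 0 + 840 + 832 = 1672
Σ Rᵢ = 0 + 6 + 8 = 14
N̂ = 1672 / 14 ≈ 119.4 → 119

N ≈ 119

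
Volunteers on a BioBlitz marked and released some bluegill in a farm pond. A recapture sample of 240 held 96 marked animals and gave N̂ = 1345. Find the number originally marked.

From N = M·C/R: M = N·R / C = 1345·96 / 240 = 129120 / 240 = 538.

M = 538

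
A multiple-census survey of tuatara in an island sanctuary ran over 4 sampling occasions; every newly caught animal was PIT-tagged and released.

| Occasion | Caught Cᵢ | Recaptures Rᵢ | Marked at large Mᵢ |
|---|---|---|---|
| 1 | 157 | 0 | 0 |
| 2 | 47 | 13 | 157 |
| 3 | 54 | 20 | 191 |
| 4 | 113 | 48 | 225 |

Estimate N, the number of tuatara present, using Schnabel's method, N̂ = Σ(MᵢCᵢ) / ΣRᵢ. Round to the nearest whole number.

N ≈ 532

Σ MᵢCᵢ = 0·157 + 157·47 + 191·54 + 225·113 = 0 + 7379 + 10314 + 25425 = 43118
Σ Rᵢ = 0 + 13 + 20 + 48 = 81
N̂ = 43118 / 81 ≈ 532.3 → 532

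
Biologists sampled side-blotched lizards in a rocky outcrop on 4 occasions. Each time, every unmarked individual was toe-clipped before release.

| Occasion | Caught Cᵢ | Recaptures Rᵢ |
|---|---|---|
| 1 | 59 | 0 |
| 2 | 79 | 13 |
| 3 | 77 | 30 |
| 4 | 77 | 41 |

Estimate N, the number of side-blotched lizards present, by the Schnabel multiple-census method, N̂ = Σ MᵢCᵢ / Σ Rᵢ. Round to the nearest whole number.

N ≈ 328

Marked at large before each occasion: Mᵢ = Σⱼ<ᵢ (Cⱼ − Rⱼ) → M1=0, M2=59, M3=125, M4=172
Σ MᵢCᵢ = 0·59 + 59·79 + 125·77 + 172·77 = 0 + 4661 + 9625 + 13244 = 27530
Σ Rᵢ = 0 + 13 + 30 + 41 = 84
N̂ = 27530 / 84 ≈ 327.7 → 328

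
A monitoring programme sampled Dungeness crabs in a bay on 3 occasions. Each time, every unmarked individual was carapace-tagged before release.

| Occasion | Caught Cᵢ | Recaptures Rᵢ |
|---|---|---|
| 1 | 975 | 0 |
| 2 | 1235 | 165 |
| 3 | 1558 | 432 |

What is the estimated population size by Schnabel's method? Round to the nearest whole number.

N ≈ 7354

Marked at large before each occasion: Mᵢ = Σⱼ<ᵢ (Cⱼ − Rⱼ) → M1=0, M2=975, M3=2045
Σ MᵢCᵢ = 0·975 + 975·1235 + 2045·1558 = 0 + 1204125 + 3186110 = 4390235
Σ Rᵢ = 0 + 165 + 432 = 597
N̂ = 4390235 / 597 ≈ 7353.8 → 7354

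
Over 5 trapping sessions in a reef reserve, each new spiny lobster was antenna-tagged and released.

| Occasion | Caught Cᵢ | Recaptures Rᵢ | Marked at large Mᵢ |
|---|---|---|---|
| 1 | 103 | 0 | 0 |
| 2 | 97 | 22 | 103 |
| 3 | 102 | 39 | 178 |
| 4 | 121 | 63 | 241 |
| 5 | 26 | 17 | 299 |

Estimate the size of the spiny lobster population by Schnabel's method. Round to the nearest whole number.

N ≈ 462

Σ MᵢCᵢ = 0·103 + 103·97 + 178·102 + 241·121 + 299·26 = 0 + 9991 + 18156 + 29161 + 7774 = 65082
Σ Rᵢ = 0 + 22 + 39 + 63 + 17 = 141
N̂ = 65082 / 141 ≈ 461.6 → 462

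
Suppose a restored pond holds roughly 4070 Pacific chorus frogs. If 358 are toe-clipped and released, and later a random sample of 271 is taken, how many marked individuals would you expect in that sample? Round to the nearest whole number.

The marked fraction of the population is 358/4070, so in a sample of 271 expect C·(M/N) marked.
E[R] = 358 × 271 / 4070 = 97018 / 4070 ≈ 23.8 → 24

expected recaptures ≈ 24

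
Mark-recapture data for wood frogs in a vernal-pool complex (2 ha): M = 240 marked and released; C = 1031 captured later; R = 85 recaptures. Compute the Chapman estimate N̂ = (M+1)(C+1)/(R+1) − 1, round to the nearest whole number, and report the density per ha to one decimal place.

N̂ = 241·1032/86 − 1 = 248712/86 − 1 = 2891
Density = N̂ / area = 2891 / 2 ≈ 1445.50 → 1445.5 per ha

density ≈ 1445.5 wood frogs per ha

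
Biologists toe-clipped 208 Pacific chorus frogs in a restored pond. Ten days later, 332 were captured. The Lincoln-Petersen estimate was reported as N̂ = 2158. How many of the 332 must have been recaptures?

From N = M·C/R: R = M·C / N = 208·332 / 2158 = 69056 / 2158 = 32.

R = 32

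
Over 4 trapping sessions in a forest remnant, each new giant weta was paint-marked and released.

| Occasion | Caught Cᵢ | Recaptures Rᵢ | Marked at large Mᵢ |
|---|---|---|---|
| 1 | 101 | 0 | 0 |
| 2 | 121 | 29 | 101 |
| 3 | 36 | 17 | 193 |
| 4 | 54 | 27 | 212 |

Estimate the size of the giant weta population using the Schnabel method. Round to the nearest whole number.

N ≈ 419

Σ MᵢCᵢ = 0·101 + 101·121 + 193·36 + 212·54 = 0 + 12221 + 6948 + 11448 = 30617
Σ Rᵢ = 0 + 29 + 17 + 27 = 73
N̂ = 30617 / 73 ≈ 419.4 → 419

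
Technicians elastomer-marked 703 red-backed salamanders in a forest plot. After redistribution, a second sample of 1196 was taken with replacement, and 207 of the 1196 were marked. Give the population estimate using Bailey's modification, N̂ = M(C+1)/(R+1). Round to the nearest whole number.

N ≈ 4046

N̂ = 703·(1196+1)/(207+1) = 703·1197/208 = 841491/208 ≈ 4045.6 → 4046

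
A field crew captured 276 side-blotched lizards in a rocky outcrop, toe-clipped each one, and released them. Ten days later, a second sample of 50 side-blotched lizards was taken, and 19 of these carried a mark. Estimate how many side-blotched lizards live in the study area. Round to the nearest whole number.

N ≈ 726

If marked individuals mix randomly, R/C ≈ M/N, giving N ≈ M·C/R.
N = (276 × 50) / 19 = 13800 / 19 ≈ 726.3 → 726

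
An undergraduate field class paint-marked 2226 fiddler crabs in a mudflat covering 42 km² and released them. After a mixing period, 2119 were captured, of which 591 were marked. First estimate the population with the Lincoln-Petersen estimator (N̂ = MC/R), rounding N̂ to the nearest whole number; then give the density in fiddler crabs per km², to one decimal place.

N̂ = 2226·2119/591 = 4716894/591 ≈ 7981.2 → 7981
Density = N̂ / area = 7981 / 42 ≈ 190.02 → 190.0 per km²

density ≈ 190.0 fiddler crabs per km²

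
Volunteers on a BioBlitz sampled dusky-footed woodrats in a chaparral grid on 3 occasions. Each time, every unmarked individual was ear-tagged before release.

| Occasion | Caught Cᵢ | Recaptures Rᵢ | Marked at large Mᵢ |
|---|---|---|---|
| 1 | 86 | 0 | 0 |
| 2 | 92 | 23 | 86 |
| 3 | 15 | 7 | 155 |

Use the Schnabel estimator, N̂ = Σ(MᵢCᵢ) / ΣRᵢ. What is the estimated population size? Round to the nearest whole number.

Σ MᵢCᵢ = 0·86 + 86·92 + 155·15 = 0 + 7912 + 2325 = 10237
Σ Rᵢ = 0 + 23 + 7 = 30
N̂ = 10237 / 30 ≈ 341.2 → 341

N ≈ 341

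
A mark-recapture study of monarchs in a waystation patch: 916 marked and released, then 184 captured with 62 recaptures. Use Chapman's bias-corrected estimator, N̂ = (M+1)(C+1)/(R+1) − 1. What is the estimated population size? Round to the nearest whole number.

N ≈ 2692

N̂ = (916+1)(184+1)/(62+1) − 1 = 917·185/63 − 1
= 169645/63 − 1 ≈ 2692.8 − 1 ≈ 2691.8 → 2692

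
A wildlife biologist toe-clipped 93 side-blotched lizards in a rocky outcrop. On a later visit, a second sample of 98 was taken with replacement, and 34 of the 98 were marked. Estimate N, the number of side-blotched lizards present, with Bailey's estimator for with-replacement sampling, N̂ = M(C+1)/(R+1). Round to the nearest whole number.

N ≈ 263

N̂ = 93·(98+1)/(34+1) = 93·99/35 = 9207/35 ≈ 263.1 → 263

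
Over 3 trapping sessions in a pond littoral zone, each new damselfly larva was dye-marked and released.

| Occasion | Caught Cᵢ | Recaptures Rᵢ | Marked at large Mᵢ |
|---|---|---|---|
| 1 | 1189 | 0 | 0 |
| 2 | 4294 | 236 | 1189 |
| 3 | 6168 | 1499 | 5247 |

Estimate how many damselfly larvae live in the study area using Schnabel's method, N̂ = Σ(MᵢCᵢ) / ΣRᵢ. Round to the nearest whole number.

N ≈ 21,596

Σ MᵢCᵢ = 0·1189 + 1189·4294 + 5247·6168 = 0 + 5105566 + 32363496 = 37469062
Σ Rᵢ = 0 + 236 + 1499 = 1735
N̂ = 37469062 / 1735 ≈ 21596.0 → 21596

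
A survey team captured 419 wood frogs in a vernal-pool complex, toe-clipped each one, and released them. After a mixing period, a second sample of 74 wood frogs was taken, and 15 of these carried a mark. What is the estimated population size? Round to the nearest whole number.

N ≈ 2067

N = (419 × 74) / 15 = 31006 / 15 ≈ 2067.1 → 2067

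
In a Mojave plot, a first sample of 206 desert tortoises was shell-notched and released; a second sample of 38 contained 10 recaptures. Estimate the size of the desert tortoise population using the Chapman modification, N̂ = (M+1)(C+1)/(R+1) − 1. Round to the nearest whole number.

N ≈ 733

N̂ = (206+1)(38+1)/(10+1) − 1 = 207·39/11 − 1
= 8073/11 − 1 ≈ 733.9 − 1 ≈ 732.9 → 733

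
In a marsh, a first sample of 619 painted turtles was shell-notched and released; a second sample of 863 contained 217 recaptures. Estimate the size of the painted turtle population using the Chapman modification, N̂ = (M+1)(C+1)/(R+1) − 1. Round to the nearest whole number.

N ≈ 2456

N̂ = (619+1)(863+1)/(217+1) − 1 = 620·864/218 − 1
= 535680/218 − 1 ≈ 2457.2 − 1 ≈ 2456.2 → 2456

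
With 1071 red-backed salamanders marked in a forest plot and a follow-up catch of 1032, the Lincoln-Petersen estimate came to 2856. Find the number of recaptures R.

From N = M·C/R: R = M·C / N = 1071·1032 / 2856 = 1105272 / 2856 = 387.

R = 387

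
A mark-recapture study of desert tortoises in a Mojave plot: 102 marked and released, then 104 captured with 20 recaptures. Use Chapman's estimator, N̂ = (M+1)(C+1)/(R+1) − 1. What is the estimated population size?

N̂ = (102+1)(104+1)/(20+1) − 1 = 103·105/21 − 1
= 10815/21 − 1 = 515 − 1 = 514

N = 514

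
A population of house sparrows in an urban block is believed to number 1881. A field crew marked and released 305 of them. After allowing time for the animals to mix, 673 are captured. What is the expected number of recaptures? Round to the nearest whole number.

expected recaptures ≈ 109

The marked fraction of the population is 305/1881, so in a sample of 673 expect C·(M/N) marked.
E[R] = 305 × 673 / 1881 = 205265 / 1881 ≈ 109.1 → 109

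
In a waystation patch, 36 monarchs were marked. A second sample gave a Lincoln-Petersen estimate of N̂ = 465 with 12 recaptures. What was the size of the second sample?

C = 155

From N = M·C/R: C = N·R / M = 465·12 / 36 = 5580 / 36 = 155.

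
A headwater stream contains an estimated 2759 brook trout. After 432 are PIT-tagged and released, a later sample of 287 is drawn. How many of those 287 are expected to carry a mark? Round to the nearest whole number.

expected recaptures ≈ 45

The marked fraction of the population is 432/2759, so in a sample of 287 expect C·(M/N) marked.
E[R] = 432 × 287 / 2759 = 123984 / 2759 ≈ 44.9 → 45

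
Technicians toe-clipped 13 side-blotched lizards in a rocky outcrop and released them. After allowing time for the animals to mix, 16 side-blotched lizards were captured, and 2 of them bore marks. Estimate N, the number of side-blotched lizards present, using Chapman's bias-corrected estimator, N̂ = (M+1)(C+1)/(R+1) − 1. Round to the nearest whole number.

N ≈ 78

N̂ = (13+1)(16+1)/(2+1) − 1 = 14·17/3 − 1
= 238/3 − 1 ≈ 79.3 − 1 ≈ 78.3 → 78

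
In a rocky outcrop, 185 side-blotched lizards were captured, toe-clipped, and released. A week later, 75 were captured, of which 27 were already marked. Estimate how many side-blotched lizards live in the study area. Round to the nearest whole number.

N ≈ 514

N = (185 × 75) / 27 = 13875 / 27 ≈ 513.9 → 514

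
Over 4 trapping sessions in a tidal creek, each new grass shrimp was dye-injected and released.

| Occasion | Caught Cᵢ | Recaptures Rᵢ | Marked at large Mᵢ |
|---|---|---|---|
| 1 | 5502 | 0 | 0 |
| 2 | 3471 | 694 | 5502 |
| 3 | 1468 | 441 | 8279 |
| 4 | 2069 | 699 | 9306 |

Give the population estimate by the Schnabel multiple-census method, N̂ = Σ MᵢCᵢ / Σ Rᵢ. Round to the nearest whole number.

N ≈ 27,538

Σ MᵢCᵢ = 0·5502 + 5502·3471 + 8279·1468 + 9306·2069 = 0 + 19097442 + 12153572 + 19254114 = 50505128
Σ Rᵢ = 0 + 694 + 441 + 699 = 1834
N̂ = 50505128 / 1834 ≈ 27538.2 → 27538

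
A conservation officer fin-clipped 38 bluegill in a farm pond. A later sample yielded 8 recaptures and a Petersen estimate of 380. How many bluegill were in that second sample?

From N = M·C/R: C = N·R / M = 380·8 / 38 = 3040 / 38 = 80.

C = 80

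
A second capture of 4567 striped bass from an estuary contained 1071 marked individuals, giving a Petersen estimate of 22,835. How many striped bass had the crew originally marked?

M = 5355

From N = M·C/R: M = N·R / C = 22835·1071 / 4567 = 24456285 / 4567 = 5355.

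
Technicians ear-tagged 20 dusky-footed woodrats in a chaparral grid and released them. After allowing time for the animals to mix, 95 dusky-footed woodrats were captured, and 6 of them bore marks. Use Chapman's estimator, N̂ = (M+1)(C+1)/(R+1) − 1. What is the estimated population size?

N = 287

N̂ = (20+1)(95+1)/(6+1) − 1 = 21·96/7 − 1
= 2016/7 − 1 = 288 − 1 = 287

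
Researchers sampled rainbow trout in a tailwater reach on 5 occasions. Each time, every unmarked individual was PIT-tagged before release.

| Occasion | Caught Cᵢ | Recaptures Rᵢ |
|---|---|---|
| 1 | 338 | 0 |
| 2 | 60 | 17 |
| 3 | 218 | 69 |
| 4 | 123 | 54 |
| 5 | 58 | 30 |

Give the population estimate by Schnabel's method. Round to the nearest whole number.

N ≈ 1196

Marked at large before each occasion: Mᵢ = Σⱼ<ᵢ (Cⱼ − Rⱼ) → M1=0, M2=338, M3=381, M4=530, M5=599
Σ MᵢCᵢ = 0·338 + 338·60 + 381·218 + 530·123 + 599·58 = 0 + 20280 + 83058 + 65190 + 34742 = 203270
Σ Rᵢ = 0 + 17 + 69 + 54 + 30 = 170
N̂ = 203270 / 170 ≈ 1195.7 → 1196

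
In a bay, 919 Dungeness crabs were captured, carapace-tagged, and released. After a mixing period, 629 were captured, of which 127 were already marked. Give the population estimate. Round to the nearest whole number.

N ≈ 4552

If marked individuals mix randomly, R/C ≈ M/N, giving N ≈ M·C/R.
N = (919 × 629) / 127 = 578051 / 127 ≈ 4551.6 → 4552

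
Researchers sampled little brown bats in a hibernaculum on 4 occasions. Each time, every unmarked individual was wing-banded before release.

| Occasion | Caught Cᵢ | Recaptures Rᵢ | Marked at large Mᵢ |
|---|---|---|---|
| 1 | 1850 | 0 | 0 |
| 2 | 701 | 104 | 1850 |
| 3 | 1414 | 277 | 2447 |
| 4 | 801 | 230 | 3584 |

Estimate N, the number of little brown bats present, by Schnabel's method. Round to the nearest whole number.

N ≈ 12,484

Σ MᵢCᵢ = 0·1850 + 1850·701 + 2447·1414 + 3584·801 = 0 + 1296850 + 3460058 + 2870784 = 7627692
Σ Rᵢ = 0 + 104 + 277 + 230 = 611
N̂ = 7627692 / 611 ≈ 12483.9 → 12484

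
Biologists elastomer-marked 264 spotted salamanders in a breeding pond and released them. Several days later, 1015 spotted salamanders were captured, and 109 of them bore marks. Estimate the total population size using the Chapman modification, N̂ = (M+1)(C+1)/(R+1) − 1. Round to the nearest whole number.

N̂ = (264+1)(1015+1)/(109+1) − 1 = 265·1016/110 − 1
= 269240/110 − 1 ≈ 2447.6 − 1 ≈ 2446.6 → 2447

N ≈ 2447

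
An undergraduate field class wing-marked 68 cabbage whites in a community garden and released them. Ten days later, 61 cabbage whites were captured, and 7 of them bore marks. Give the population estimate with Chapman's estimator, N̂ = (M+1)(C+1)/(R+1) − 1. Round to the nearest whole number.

N ≈ 534

N̂ = (68+1)(61+1)/(7+1) − 1 = 69·62/8 − 1
= 4278/8 − 1 ≈ 534.8 − 1 ≈ 533.8 → 534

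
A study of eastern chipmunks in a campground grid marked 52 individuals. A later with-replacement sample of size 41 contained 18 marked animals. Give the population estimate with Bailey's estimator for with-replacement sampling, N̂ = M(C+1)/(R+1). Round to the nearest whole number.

N̂ = 52·(41+1)/(18+1) = 52·42/19 = 2184/19 ≈ 114.9 → 115

N ≈ 115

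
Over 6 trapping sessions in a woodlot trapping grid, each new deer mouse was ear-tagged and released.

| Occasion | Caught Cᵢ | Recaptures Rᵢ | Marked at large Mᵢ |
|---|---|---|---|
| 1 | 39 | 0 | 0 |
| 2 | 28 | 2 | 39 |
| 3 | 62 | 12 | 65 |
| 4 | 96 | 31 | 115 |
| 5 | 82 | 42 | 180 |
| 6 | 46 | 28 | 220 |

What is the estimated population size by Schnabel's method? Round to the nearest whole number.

Σ MᵢCᵢ = 0·39 + 39·28 + 65·62 + 115·96 + 180·82 + 220·46 = 0 + 1092 + 4030 + 11040 + 14760 + 10120 = 41042
Σ Rᵢ = 0 + 2 + 12 + 31 + 42 + 28 = 115
N̂ = 41042 / 115 ≈ 356.9 → 357

N ≈ 357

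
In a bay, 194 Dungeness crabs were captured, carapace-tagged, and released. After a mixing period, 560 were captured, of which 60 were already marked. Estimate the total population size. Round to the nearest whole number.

N ≈ 1811

N = (194 × 560) / 60 = 108640 / 60 ≈ 1810.7 → 1811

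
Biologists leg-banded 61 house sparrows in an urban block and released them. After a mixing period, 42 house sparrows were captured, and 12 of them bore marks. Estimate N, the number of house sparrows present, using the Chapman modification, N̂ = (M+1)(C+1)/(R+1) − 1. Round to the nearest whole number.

N ≈ 204

N̂ = (61+1)(42+1)/(12+1) − 1 = 62·43/13 − 1
= 2666/13 − 1 ≈ 205.1 − 1 ≈ 204.1 → 204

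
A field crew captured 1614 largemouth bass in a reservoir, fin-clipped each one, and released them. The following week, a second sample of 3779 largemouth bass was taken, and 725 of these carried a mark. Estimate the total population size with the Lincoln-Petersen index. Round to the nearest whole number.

N = (1614 × 3779) / 725 = 6099306 / 725 ≈ 8412.8 → 8413

N ≈ 8413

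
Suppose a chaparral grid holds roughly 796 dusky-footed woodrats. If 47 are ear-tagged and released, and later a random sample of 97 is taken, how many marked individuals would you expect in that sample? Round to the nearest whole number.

The marked fraction of the population is 47/796, so in a sample of 97 expect C·(M/N) marked.
E[R] = 47 × 97 / 796 = 4559 / 796 ≈ 5.7 → 6

expected recaptures ≈ 6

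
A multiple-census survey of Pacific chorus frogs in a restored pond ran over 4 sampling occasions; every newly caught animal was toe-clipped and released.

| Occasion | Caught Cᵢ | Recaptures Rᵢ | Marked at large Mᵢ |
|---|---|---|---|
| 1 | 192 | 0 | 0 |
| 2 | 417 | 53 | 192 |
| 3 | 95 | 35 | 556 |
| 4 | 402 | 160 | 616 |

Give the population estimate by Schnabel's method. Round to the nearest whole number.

Σ MᵢCᵢ = 0·192 + 192·417 + 556·95 + 616·402 = 0 + 80064 + 52820 + 247632 = 380516
Σ Rᵢ = 0 + 53 + 35 + 160 = 248
N̂ = 380516 / 248 ≈ 1534.3 → 1534

N ≈ 1534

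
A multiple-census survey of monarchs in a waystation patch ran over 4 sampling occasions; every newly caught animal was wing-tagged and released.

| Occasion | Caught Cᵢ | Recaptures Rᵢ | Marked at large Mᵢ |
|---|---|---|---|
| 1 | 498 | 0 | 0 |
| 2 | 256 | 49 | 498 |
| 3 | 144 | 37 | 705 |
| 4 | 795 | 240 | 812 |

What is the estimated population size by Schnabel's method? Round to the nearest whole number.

N ≈ 2683

Σ MᵢCᵢ = 0·498 + 498·256 + 705·144 + 812·795 = 0 + 127488 + 101520 + 645540 = 874548
Σ Rᵢ = 0 + 49 + 37 + 240 = 326
N̂ = 874548 / 326 ≈ 2682.7 → 2683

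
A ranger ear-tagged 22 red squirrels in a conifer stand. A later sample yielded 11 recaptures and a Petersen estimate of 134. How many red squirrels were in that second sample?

From N = M·C/R: C = N·R / M = 134·11 / 22 = 1474 / 22 = 67.

C = 67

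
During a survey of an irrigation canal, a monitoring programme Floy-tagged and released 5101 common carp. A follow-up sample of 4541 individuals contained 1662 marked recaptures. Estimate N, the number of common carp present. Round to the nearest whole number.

N = (5101 × 4541) / 1662 = 23163641 / 1662 ≈ 13937.2 → 13937

N ≈ 13,937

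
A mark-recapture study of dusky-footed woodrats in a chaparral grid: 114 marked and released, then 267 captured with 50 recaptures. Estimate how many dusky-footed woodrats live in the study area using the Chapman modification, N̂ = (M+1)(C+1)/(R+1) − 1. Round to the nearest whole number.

N ≈ 603

N̂ = (114+1)(267+1)/(50+1) − 1 = 115·268/51 − 1
= 30820/51 − 1 ≈ 604.3 − 1 ≈ 603.3 → 603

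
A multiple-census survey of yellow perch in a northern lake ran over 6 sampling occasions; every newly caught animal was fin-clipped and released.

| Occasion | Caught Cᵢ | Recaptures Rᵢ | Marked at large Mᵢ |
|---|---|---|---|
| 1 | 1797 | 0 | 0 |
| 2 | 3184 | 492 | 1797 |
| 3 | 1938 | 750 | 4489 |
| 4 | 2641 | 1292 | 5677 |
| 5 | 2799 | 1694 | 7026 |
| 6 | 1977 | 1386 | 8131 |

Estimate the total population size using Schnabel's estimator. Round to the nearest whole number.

Σ MᵢCᵢ = 0·1797 + 1797·3184 + 4489·1938 + 5677·2641 + 7026·2799 + 8131·1977 = 0 + 5721648 + 8699682 + 14992957 + 19665774 + 16074987 = 65155048
Σ Rᵢ = 0 + 492 + 750 + 1292 + 1694 + 1386 = 5614
N̂ = 65155048 / 5614 ≈ 11605.8 → 11606

N ≈ 11,606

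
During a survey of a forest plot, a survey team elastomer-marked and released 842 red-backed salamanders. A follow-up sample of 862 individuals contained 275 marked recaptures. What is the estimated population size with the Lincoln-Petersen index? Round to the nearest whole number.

N = (842 × 862) / 275 = 725804 / 275 ≈ 2639.3 → 2639

N ≈ 2639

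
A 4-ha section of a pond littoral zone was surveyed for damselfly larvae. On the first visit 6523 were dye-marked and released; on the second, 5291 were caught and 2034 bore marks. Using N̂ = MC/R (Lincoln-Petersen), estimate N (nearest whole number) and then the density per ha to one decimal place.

N̂ = 6523·5291/2034 = 34513193/2034 ≈ 16968.1 → 16968
Density = N̂ / area = 16968 / 4 = 4242.0 per ha

density ≈ 4242.0 damselfly larvae per ha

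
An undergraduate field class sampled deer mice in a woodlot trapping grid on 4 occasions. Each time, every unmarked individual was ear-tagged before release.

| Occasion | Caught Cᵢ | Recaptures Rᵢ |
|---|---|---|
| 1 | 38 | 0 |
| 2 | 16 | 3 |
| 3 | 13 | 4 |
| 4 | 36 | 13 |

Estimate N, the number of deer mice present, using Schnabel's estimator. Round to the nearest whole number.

Marked at large before each occasion: Mᵢ = Σⱼ<ᵢ (Cⱼ − Rⱼ) → M1=0, M2=38, M3=51, M4=60
Σ MᵢCᵢ = 0·38 + 38·16 + 51·13 + 60·36 = 0 + 608 + 663 + 2160 = 3431
Σ Rᵢ = 0 + 3 + 4 + 13 = 20
N̂ = 3431 / 20 ≈ 171.6 → 172

N ≈ 172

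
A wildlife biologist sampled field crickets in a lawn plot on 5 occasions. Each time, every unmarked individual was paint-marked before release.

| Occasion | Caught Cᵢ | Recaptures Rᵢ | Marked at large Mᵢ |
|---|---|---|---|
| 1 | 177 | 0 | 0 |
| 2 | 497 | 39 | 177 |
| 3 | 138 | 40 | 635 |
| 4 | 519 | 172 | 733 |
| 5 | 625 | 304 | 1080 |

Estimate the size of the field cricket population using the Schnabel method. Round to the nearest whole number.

N ≈ 2218

Σ MᵢCᵢ = 0·177 + 177·497 + 635·138 + 733·519 + 1080·625 = 0 + 87969 + 87630 + 380427 + 675000 = 1231026
Σ Rᵢ = 0 + 39 + 40 + 172 + 304 = 555
N̂ = 1231026 / 555 ≈ 2218.1 → 2218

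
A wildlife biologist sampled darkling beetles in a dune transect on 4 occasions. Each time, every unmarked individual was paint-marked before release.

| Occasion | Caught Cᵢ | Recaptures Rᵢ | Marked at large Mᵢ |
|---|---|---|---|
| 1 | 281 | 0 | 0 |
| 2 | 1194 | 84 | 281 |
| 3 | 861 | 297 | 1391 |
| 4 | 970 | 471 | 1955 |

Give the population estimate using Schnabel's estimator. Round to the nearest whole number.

Σ MᵢCᵢ = 0·281 + 281·1194 + 1391·861 + 1955·970 = 0 + 335514 + 1197651 + 1896350 = 3429515
Σ Rᵢ = 0 + 84 + 297 + 471 = 852
N̂ = 3429515 / 852 ≈ 4025.3 → 4025

N ≈ 4025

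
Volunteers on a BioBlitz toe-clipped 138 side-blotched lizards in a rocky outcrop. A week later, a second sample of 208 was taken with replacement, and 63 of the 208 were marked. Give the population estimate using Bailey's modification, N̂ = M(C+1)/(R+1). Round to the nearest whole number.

N ≈ 451

N̂ = 138·(208+1)/(63+1) = 138·209/64 = 28842/64 ≈ 450.7 → 451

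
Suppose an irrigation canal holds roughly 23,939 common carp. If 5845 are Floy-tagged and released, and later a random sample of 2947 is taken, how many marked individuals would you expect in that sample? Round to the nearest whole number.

The marked fraction of the population is 5845/23939, so in a sample of 2947 expect C·(M/N) marked.
E[R] = 5845 × 2947 / 23939 = 17225215 / 23939 ≈ 719.5 → 720

expected recaptures ≈ 720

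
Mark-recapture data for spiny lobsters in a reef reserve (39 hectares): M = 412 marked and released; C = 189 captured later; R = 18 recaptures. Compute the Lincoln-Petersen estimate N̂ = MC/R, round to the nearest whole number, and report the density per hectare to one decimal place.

N̂ = 412·189/18 = 77868/18 = 4326
Density = N̂ / area = 4326 / 39 ≈ 110.92 → 110.9 per hectare

density ≈ 110.9 spiny lobsters per hectare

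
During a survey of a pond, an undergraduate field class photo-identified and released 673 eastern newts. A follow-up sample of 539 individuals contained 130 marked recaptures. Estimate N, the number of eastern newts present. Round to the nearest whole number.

If marked individuals mix randomly, R/C ≈ M/N, giving N ≈ M·C/R.
N = (673 × 539) / 130 = 362747 / 130 ≈ 2790.4 → 2790

N ≈ 2790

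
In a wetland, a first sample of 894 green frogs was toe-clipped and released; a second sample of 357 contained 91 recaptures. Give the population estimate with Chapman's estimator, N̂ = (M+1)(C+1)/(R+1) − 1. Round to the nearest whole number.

N̂ = (894+1)(357+1)/(91+1) − 1 = 895·358/92 − 1
= 320410/92 − 1 ≈ 3482.7 − 1 ≈ 3481.7 → 3482

N ≈ 3482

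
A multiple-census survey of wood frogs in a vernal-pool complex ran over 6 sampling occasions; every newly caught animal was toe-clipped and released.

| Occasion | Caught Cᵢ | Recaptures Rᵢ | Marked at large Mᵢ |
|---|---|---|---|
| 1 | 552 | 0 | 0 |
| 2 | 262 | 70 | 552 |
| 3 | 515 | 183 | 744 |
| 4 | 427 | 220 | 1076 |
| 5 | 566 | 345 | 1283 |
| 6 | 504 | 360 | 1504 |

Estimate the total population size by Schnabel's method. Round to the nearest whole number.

Σ MᵢCᵢ = 0·552 + 552·262 + 744·515 + 1076·427 + 1283·566 + 1504·504 = 0 + 144624 + 383160 + 459452 + 726178 + 758016 = 2471430
Σ Rᵢ = 0 + 70 + 183 + 220 + 345 + 360 = 1178
N̂ = 2471430 / 1178 ≈ 2098.0 → 2098

N ≈ 2098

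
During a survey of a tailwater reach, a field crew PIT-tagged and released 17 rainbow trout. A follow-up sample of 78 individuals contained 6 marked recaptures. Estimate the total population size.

N = (17 × 78) / 6 = 1326 / 6 = 221

N = 221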